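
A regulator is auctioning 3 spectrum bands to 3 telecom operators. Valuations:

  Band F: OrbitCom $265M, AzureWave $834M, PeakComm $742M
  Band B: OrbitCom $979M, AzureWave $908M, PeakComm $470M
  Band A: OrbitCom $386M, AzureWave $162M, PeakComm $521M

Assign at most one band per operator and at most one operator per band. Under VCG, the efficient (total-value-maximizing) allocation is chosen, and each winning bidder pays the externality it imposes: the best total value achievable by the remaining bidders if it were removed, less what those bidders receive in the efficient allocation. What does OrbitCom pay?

OrbitCom pays $295M.

Efficient allocation: OrbitCom→Band B ($979M), AzureWave→Band F ($834M), PeakComm→Band A ($521M); total welfare W = $2334M.
OrbitCom receives Band B at value $979M, so the others get W − 979 = $1355M.
Without OrbitCom: best allocation of the remaining 2 bidders over all 3 bands is AzureWave→Band B ($908M), PeakComm→Band F ($742M), total $1650M.
VCG payment = (others' best without OrbitCom) − (others' welfare with OrbitCom) = 1650 − 1355 = $295M.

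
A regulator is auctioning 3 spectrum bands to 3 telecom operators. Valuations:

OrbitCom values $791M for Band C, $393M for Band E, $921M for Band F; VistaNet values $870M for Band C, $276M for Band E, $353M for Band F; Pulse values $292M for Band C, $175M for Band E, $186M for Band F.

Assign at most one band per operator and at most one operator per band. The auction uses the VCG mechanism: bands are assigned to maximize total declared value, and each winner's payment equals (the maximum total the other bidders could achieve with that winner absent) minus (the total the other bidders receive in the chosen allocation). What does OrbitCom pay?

Efficient allocation: OrbitCom→Band F ($921M), VistaNet→Band C ($870M), Pulse→Band E ($175M); total welfare W = $1966M.
OrbitCom receives Band F at value $921M, so the others get W − 921 = $1045M.
Without OrbitCom: best allocation of the remaining 2 bidders over all 3 bands is VistaNet→Band C ($870M), Pulse→Band F ($186M), total $1056M.
VCG payment = (others' best without OrbitCom) − (others' welfare with OrbitCom) = 1056 − 1045 = $11M.

OrbitCom pays $11M.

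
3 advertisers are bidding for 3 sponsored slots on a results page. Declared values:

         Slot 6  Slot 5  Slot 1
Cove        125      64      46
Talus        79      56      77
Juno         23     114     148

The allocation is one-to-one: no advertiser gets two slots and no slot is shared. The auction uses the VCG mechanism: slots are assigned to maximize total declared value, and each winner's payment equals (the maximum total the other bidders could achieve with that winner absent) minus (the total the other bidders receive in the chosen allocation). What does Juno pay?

Efficient allocation: Cove→Slot 6 ($125), Talus→Slot 5 ($56), Juno→Slot 1 ($148); total welfare W = $329.
Juno receives Slot 1 at value $148, so the others get W − 148 = $181.
Without Juno: best allocation of the remaining 2 bidders over all 3 slots is Cove→Slot 6 ($125), Talus→Slot 1 ($77), total $202.
VCG payment = (others' best without Juno) − (others' welfare with Juno) = 202 − 181 = $21.

Juno pays $21.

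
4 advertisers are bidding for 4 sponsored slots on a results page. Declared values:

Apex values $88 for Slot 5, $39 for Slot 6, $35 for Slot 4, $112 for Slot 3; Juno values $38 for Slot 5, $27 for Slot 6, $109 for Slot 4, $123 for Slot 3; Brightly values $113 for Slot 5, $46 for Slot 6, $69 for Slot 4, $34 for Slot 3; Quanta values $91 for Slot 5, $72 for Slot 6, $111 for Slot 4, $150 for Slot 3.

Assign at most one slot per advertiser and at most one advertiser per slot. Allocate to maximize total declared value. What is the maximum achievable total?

Max total: $411

This is a one-to-one assignment (maximum-weight bipartite matching).
Optimal: Apex→Slot 6 ($39), Juno→Slot 4 ($109), Brightly→Slot 5 ($113), Quanta→Slot 3 ($150) — total 39+109+113+150 = $411.
Column-greedy (each slot in turn goes to its best remaining advertiser) gives $406, worse by 5.
Next-best assignment: Apex→Slot 3, Juno→Slot 4, Brightly→Slot 5, Quanta→Slot 6 = $406.
Swapping Quanta↔Brightly (Quanta→Slot 5 $91, Brightly→Slot 3 $34) loses 138.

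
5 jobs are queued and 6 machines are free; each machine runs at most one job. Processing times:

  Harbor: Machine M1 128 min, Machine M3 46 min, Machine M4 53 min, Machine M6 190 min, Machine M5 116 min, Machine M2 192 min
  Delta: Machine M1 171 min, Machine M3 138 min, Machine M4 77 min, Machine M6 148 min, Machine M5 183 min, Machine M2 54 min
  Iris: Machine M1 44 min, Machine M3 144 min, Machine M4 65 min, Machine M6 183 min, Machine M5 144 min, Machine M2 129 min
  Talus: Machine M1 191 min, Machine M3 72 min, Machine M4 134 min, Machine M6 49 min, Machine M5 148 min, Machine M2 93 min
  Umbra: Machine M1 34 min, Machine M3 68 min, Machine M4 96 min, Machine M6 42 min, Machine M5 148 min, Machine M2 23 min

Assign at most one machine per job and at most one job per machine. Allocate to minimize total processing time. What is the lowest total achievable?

Minimum total: 239 min

This is a one-to-one assignment (minimum-cost bipartite matching).
Optimal: Harbor→Machine M3 (46 min), Delta→Machine M4 (77 min), Iris→Machine M1 (44 min), Talus→Machine M6 (49 min), Umbra→Machine M2 (23 min) — total 46+77+44+49+23 = 239 min.
Column-greedy (each machine in turn goes to its cheapest remaining job) gives 377 min, worse by 138.
Swapping Umbra↔Delta (Umbra→Machine M4 96 min, Delta→Machine M2 54 min) adds 50.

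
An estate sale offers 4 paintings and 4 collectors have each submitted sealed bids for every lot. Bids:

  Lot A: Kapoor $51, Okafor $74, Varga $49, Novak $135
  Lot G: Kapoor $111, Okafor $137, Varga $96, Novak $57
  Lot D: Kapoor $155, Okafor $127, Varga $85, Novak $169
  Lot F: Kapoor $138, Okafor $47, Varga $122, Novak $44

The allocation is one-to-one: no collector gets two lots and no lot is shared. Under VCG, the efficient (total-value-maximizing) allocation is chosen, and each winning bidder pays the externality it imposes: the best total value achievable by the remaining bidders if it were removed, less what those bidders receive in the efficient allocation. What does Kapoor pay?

Kapoor pays $34.

Efficient allocation: Kapoor→Lot D ($155), Okafor→Lot G ($137), Varga→Lot F ($122), Novak→Lot A ($135); total welfare W = $549.
Kapoor receives Lot D at value $155, so the others get W − 155 = $394.
Without Kapoor: best allocation of the remaining 3 bidders over all 4 lots is Okafor→Lot G ($137), Varga→Lot F ($122), Novak→Lot D ($169), total $428.
VCG payment = (others' best without Kapoor) − (others' welfare with Kapoor) = 428 − 394 = $34.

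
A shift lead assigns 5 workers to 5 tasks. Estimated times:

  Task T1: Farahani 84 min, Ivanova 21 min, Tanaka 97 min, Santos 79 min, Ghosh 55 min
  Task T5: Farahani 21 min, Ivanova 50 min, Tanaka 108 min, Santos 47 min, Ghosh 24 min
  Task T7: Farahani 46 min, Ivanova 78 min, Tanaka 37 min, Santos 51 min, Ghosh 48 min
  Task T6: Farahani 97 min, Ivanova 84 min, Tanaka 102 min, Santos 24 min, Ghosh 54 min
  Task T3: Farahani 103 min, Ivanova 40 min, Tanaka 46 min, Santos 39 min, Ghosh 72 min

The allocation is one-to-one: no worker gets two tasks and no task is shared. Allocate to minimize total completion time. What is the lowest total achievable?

Min total: 160 min

Optimal: Farahani→Task T5 (21 min), Ivanova→Task T1 (21 min), Tanaka→Task T3 (46 min), Santos→Task T6 (24 min), Ghosh→Task T7 (48 min) — total 21+21+46+24+48 = 160 min.
Min-entry greedy (repeatedly take the single cheapest remaining cell) gives 175 min, worse by 15.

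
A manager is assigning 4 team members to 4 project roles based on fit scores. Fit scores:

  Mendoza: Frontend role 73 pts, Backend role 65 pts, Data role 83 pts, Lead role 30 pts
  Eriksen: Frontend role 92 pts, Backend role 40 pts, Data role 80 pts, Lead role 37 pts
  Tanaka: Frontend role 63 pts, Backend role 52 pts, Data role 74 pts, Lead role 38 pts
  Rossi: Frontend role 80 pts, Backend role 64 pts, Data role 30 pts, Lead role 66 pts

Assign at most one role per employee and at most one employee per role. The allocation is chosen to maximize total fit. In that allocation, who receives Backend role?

Optimal: Mendoza→Backend role (65 pts), Eriksen→Frontend role (92 pts), Tanaka→Data role (74 pts), Rossi→Lead role (66 pts) — total 65+92+74+66 = 297 pts.
Max-entry greedy (repeatedly take the single best remaining cell) gives 293 pts, worse by 4.
Swapping Mendoza↔Eriksen (Mendoza→Frontend role 73 pts, Eriksen→Backend role 40 pts) loses 44.
Mendoza's own top role is Data role (83 pts), but forcing Mendoza→Data role and reassigning the rest optimally gives only 293 pts — worse by 4.

Mendoza receives Backend role.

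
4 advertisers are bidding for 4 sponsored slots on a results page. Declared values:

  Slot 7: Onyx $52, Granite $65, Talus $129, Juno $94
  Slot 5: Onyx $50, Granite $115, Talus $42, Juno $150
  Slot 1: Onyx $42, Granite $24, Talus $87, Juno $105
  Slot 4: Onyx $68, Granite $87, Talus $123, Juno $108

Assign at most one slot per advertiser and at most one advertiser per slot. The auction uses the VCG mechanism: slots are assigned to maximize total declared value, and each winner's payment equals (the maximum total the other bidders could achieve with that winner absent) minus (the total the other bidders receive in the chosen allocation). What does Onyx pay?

Efficient allocation: Onyx→Slot 4 ($68), Granite→Slot 5 ($115), Talus→Slot 7 ($129), Juno→Slot 1 ($105); total welfare W = $417.
Onyx receives Slot 4 at value $68, so the others get W − 68 = $349.
Without Onyx: best allocation of the remaining 3 bidders over all 4 slots is Granite→Slot 4 ($87), Talus→Slot 7 ($129), Juno→Slot 5 ($150), total $366.
VCG payment = (others' best without Onyx) − (others' welfare with Onyx) = 366 − 349 = $17.

Onyx pays $17.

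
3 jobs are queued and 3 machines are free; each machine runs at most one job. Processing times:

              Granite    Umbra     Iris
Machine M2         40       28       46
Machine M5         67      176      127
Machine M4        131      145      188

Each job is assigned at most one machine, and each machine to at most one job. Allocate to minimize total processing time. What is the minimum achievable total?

Minimum total: 258 min

Treat this as an assignment problem: match each job to one machine.
Optimal: Granite→Machine M5 (67 min), Umbra→Machine M4 (145 min), Iris→Machine M2 (46 min) — total 67+145+46 = 258 min.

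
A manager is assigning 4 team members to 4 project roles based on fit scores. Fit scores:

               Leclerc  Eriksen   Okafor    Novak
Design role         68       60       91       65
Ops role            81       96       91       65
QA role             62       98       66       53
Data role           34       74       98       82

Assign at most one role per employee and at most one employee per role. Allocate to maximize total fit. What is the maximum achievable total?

This is a one-to-one assignment (maximum-weight bipartite matching).
Optimal: Leclerc→Ops role (81 pts), Eriksen→QA role (98 pts), Okafor→Design role (91 pts), Novak→Data role (82 pts) — total 81+98+91+82 = 352 pts.
Next-best assignment: Leclerc→Ops role, Eriksen→QA role, Okafor→Data role, Novak→Design role = 342 pts.
No other one-to-one assignment exceeds 352 pts.

Max total: 352 pts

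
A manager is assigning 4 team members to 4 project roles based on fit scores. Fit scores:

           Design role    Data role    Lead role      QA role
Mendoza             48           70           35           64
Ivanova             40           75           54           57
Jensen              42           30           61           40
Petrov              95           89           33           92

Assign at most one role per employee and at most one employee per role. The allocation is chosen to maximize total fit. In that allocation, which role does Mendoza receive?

This is the linear assignment problem.
Optimal: Mendoza→QA role (64 pts), Ivanova→Data role (75 pts), Jensen→Lead role (61 pts), Petrov→Design role (95 pts) — total 64+75+61+95 = 295 pts.
Row-greedy (each employee in turn takes its best remaining role) gives 283 pts, worse by 12.
Swapping Petrov↔Mendoza (Petrov→QA role 92 pts, Mendoza→Design role 48 pts) loses 19.
Mendoza's own top role is Data role (70 pts), but forcing Mendoza→Data role and reassigning the rest optimally gives only 283 pts — worse by 12.

Mendoza receives QA role.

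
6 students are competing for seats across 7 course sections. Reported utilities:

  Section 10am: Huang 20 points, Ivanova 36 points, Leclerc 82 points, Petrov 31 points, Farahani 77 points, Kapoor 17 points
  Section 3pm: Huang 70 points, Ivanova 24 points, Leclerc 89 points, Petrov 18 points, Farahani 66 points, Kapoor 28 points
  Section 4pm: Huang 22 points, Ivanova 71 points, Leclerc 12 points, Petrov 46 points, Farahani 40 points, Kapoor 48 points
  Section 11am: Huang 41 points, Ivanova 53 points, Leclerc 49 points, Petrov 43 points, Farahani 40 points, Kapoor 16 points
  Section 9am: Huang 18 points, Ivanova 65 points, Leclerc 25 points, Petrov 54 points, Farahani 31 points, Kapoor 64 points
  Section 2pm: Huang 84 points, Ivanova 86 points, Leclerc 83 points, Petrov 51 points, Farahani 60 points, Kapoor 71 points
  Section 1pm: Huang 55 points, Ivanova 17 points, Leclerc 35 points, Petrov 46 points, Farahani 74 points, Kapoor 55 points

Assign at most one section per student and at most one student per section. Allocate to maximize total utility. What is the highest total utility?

Treat this as an assignment problem: match each student to one section.
Optimal: Huang→Section 2pm (84 points), Ivanova→Section 4pm (71 points), Leclerc→Section 3pm (89 points), Petrov→Section 1pm (46 points), Farahani→Section 10am (77 points), Kapoor→Section 9am (64 points) — total 84+71+89+46+77+64 = 431 points.
Column-greedy (each section in turn goes to its best remaining student) gives 390 points, worse by 41.
Swapping Kapoor↔Ivanova (Kapoor→Section 4pm 48 points, Ivanova→Section 9am 65 points) loses 22.
Every other assignment is strictly worse.

Maximum total: 431 points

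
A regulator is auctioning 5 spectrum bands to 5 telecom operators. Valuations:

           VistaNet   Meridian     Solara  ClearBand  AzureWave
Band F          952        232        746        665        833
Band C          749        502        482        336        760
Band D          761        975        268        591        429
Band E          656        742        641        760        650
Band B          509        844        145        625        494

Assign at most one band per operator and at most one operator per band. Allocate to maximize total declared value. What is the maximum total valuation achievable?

Maximum total: $3953M

This is a one-to-one assignment (maximum-weight bipartite matching).
Optimal: VistaNet→Band F ($952M), Meridian→Band D ($975M), Solara→Band E ($641M), ClearBand→Band B ($625M), AzureWave→Band C ($760M) — total 952+975+641+625+760 = $3953M.
Column-greedy (each band in turn goes to its best remaining operator) gives $3592M, worse by 361.
Next-best assignment: VistaNet→Band D, Meridian→Band B, Solara→Band F, ClearBand→Band E, AzureWave→Band C = $3871M.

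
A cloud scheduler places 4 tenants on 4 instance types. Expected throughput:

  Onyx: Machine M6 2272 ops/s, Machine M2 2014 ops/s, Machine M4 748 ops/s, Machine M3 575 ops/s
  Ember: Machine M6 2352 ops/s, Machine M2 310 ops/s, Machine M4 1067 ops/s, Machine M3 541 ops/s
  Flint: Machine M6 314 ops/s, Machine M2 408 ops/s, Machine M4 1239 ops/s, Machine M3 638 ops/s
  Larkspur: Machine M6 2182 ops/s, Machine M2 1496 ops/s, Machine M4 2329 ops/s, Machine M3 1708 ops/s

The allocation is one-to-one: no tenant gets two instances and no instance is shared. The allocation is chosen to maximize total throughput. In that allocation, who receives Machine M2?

Optimal: Onyx→Machine M2 (2014 ops/s), Ember→Machine M6 (2352 ops/s), Flint→Machine M3 (638 ops/s), Larkspur→Machine M4 (2329 ops/s) — total 2014+2352+638+2329 = 7333 ops/s.
Row-greedy (each tenant in turn takes its best remaining instance) gives 5473 ops/s, worse by 1860.
Swapping Flint↔Larkspur (Flint→Machine M4 1239 ops/s, Larkspur→Machine M3 1708 ops/s) loses 20.
Onyx's own top instance is Machine M6 (2272 ops/s), but forcing Onyx→Machine M6 and reassigning the rest optimally gives only 5550 ops/s — worse by 1783.

Onyx receives Machine M2.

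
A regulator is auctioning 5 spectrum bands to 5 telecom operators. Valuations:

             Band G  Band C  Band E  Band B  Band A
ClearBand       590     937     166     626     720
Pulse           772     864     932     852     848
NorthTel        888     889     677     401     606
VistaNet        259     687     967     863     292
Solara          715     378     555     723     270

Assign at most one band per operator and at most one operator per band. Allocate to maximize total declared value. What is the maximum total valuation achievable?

Optimal: ClearBand→Band C ($937M), Pulse→Band A ($848M), NorthTel→Band G ($888M), VistaNet→Band E ($967M), Solara→Band B ($723M) — total 937+848+888+967+723 = $4363M.
Column-greedy (each band in turn goes to its best remaining operator) gives $3914M, worse by 449.
Every other assignment is strictly worse.

Max total: $4363M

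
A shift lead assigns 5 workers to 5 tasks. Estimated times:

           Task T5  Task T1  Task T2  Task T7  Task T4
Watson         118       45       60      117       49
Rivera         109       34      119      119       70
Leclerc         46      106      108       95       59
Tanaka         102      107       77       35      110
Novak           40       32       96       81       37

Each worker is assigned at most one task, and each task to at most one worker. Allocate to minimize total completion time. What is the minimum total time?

Optimal: Watson→Task T2 (60 min), Rivera→Task T1 (34 min), Leclerc→Task T5 (46 min), Tanaka→Task T7 (35 min), Novak→Task T4 (37 min) — total 60+34+46+35+37 = 212 min.
Min-entry greedy (repeatedly take the single cheapest remaining cell) gives 281 min, worse by 69.
Next-best assignment: Watson→Task T2, Rivera→Task T1, Leclerc→Task T4, Tanaka→Task T7, Novak→Task T5 = 228 min.
Swapping Tanaka↔Rivera (Tanaka→Task T1 107 min, Rivera→Task T7 119 min) adds 157.
No other one-to-one assignment undercuts 212 min.

Min total: 212 min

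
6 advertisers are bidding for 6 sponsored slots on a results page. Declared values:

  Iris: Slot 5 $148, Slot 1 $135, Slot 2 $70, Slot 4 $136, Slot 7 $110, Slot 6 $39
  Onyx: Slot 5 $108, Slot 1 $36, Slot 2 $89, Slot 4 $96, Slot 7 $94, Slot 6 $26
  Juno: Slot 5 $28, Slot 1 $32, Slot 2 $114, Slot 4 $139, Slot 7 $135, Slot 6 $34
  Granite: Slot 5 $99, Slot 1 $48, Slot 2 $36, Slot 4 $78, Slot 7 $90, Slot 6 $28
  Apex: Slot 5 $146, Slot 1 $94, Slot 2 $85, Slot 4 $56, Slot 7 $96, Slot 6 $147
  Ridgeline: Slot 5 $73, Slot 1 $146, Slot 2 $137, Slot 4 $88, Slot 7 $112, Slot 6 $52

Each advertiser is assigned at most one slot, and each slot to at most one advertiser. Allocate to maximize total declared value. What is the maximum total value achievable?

This is the linear assignment problem.
Optimal: Iris→Slot 5 ($148), Onyx→Slot 2 ($89), Juno→Slot 4 ($139), Granite→Slot 7 ($90), Apex→Slot 6 ($147), Ridgeline→Slot 1 ($146) — total 148+89+139+90+147+146 = $759.
Row-greedy (each advertiser in turn takes its best remaining slot) gives $711, worse by 48.
Swapping Ridgeline↔Apex (Ridgeline→Slot 6 $52, Apex→Slot 1 $94) loses 147.

Max total: $759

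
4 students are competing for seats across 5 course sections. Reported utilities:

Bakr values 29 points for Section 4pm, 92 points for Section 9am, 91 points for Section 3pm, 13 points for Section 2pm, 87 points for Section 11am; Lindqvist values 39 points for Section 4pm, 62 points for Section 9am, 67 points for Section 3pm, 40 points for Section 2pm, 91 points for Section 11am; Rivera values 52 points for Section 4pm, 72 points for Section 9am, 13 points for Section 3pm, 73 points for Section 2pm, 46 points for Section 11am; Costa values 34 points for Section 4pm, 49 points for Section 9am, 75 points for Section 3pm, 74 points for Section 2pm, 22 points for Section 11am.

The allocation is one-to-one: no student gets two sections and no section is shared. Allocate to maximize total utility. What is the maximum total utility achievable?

Max total: 331 points

Optimal: Bakr→Section 9am (92 points), Lindqvist→Section 11am (91 points), Rivera→Section 2pm (73 points), Costa→Section 3pm (75 points) — total 92+91+73+75 = 331 points.
Column-greedy (each section in turn goes to its best remaining student) gives 259 points, worse by 72.
Next-best assignment: Bakr→Section 3pm, Lindqvist→Section 11am, Rivera→Section 9am, Costa→Section 2pm = 328 points.
Every other assignment is strictly worse.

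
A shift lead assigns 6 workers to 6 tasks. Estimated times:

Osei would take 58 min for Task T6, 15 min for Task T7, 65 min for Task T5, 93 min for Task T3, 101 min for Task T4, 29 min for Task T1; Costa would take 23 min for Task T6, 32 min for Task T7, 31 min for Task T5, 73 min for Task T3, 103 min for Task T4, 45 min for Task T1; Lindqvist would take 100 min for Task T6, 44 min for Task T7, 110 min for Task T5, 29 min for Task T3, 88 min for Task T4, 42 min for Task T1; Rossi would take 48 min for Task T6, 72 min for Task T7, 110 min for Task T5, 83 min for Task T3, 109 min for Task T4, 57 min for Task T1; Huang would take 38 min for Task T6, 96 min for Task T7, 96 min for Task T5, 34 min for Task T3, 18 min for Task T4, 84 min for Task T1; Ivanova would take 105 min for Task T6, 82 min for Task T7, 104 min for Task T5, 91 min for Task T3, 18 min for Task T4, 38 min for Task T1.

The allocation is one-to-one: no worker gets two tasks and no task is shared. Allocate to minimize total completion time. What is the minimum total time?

Min total: 179 min

Optimal: Osei→Task T7 (15 min), Costa→Task T5 (31 min), Lindqvist→Task T3 (29 min), Rossi→Task T6 (48 min), Huang→Task T4 (18 min), Ivanova→Task T1 (38 min) — total 15+31+29+48+18+38 = 179 min.
Row-greedy (each worker in turn takes its cheapest remaining task) gives 246 min, worse by 67.
Swapping Ivanova↔Huang (Ivanova→Task T4 18 min, Huang→Task T1 84 min) adds 46.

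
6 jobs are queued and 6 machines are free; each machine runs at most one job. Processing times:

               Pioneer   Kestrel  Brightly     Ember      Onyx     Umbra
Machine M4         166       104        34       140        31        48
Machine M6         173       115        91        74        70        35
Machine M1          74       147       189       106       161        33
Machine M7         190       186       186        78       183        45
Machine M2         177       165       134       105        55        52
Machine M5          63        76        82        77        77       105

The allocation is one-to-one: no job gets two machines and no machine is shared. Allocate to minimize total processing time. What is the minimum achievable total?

Optimal: Pioneer→Machine M1 (74 min), Kestrel→Machine M5 (76 min), Brightly→Machine M4 (34 min), Ember→Machine M7 (78 min), Onyx→Machine M2 (55 min), Umbra→Machine M6 (35 min) — total 74+76+34+78+55+35 = 352 min.
Row-greedy (each job in turn takes its cheapest remaining machine) gives 424 min, worse by 72.
Next-best assignment: Pioneer→Machine M1, Kestrel→Machine M5, Brightly→Machine M4, Ember→Machine M6, Onyx→Machine M2, Umbra→Machine M7 = 358 min.
No other one-to-one assignment undercuts 352 min.

Minimum total: 352 min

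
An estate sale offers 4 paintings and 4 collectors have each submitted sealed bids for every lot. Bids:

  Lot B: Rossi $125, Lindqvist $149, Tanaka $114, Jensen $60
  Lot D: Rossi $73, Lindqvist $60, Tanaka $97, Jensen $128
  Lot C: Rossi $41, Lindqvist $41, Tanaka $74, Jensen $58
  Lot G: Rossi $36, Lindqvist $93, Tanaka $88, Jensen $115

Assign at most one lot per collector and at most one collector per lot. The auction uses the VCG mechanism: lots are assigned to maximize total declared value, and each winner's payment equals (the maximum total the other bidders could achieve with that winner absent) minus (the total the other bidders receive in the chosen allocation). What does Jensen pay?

Efficient allocation: Rossi→Lot B ($125), Lindqvist→Lot G ($93), Tanaka→Lot C ($74), Jensen→Lot D ($128); total welfare W = $420.
Jensen receives Lot D at value $128, so the others get W − 128 = $292.
Without Jensen: best allocation of the remaining 3 bidders over all 4 lots is Rossi→Lot B ($125), Lindqvist→Lot G ($93), Tanaka→Lot D ($97), total $315.
VCG payment = (others' best without Jensen) − (others' welfare with Jensen) = 315 − 292 = $23.

Jensen pays $23.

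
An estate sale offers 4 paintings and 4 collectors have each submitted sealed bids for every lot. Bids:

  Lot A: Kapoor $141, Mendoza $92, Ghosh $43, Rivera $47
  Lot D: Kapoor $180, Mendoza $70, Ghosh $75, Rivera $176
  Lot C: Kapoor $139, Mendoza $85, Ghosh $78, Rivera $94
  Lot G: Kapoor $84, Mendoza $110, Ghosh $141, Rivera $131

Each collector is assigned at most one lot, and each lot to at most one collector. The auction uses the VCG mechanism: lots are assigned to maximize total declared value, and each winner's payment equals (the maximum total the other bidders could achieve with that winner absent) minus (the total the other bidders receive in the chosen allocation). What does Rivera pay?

Efficient allocation: Kapoor→Lot C ($139), Mendoza→Lot A ($92), Ghosh→Lot G ($141), Rivera→Lot D ($176); total welfare W = $548.
Rivera receives Lot D at value $176, so the others get W − 176 = $372.
Without Rivera: best allocation of the remaining 3 bidders over all 4 lots is Kapoor→Lot D ($180), Mendoza→Lot A ($92), Ghosh→Lot G ($141), total $413.
VCG payment = (others' best without Rivera) − (others' welfare with Rivera) = 413 − 372 = $41.

Rivera pays $41.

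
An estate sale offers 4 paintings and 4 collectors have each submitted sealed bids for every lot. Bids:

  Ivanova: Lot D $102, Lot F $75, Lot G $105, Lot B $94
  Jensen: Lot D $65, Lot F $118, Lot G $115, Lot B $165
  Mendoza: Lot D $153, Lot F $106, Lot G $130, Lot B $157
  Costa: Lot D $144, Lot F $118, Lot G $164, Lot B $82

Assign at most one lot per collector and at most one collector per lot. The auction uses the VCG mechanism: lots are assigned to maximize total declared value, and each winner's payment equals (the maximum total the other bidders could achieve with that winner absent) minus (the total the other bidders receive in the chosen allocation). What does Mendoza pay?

Mendoza pays $27.

Efficient allocation: Ivanova→Lot F ($75), Jensen→Lot B ($165), Mendoza→Lot D ($153), Costa→Lot G ($164); total welfare W = $557.
Mendoza receives Lot D at value $153, so the others get W − 153 = $404.
Without Mendoza: best allocation of the remaining 3 bidders over all 4 lots is Ivanova→Lot D ($102), Jensen→Lot B ($165), Costa→Lot G ($164), total $431.
VCG payment = (others' best without Mendoza) − (others' welfare with Mendoza) = 431 − 404 = $27.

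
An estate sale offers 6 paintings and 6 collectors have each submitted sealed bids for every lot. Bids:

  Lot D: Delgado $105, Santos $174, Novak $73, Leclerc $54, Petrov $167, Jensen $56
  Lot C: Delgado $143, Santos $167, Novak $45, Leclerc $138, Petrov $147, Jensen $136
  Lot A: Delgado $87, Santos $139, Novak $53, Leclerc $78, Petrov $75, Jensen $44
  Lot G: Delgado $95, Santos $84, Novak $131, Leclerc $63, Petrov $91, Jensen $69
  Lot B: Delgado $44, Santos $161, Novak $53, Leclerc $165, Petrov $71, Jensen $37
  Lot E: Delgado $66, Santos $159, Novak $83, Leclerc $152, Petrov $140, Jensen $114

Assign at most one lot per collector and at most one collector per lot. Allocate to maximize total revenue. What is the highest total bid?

Maximum total: $859

Optimal: Delgado→Lot C ($143), Santos→Lot A ($139), Novak→Lot G ($131), Leclerc→Lot B ($165), Petrov→Lot D ($167), Jensen→Lot E ($114) — total 143+139+131+165+167+114 = $859.
Column-greedy (each lot in turn goes to its best remaining collector) gives $818, worse by 41.
Next-best assignment: Delgado→Lot A, Santos→Lot E, Novak→Lot G, Leclerc→Lot B, Petrov→Lot D, Jensen→Lot C = $845.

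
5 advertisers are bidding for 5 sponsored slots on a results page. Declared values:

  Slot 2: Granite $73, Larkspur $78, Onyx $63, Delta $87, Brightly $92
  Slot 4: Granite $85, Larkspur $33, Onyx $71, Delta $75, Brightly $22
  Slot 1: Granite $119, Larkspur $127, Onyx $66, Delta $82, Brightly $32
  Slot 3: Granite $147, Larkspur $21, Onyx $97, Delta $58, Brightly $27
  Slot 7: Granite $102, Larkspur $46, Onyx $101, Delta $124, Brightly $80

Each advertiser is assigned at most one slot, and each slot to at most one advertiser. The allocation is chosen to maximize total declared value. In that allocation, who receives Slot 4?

Onyx receives Slot 4.

This is a one-to-one assignment (maximum-weight bipartite matching).
Optimal: Granite→Slot 3 ($147), Larkspur→Slot 1 ($127), Onyx→Slot 4 ($71), Delta→Slot 7 ($124), Brightly→Slot 2 ($92) — total 147+127+71+124+92 = $561.
Column-greedy (each slot in turn goes to its best remaining advertiser) gives $525, worse by 36.
Swapping Onyx↔Larkspur (Onyx→Slot 1 $66, Larkspur→Slot 4 $33) loses 99.
No other one-to-one assignment exceeds $561.
Onyx's own top slot is Slot 7 ($101), but forcing Onyx→Slot 7 and reassigning the rest optimally gives only $542 — worse by 19.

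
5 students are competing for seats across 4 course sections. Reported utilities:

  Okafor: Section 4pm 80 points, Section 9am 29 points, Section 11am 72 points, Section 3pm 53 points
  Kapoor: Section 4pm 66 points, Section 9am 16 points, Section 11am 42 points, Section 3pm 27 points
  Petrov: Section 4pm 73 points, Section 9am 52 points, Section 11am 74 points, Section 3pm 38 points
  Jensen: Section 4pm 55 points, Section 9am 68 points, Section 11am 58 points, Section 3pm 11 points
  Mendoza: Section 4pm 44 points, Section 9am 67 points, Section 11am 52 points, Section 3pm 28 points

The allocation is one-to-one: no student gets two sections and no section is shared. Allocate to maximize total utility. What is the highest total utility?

This is the linear assignment problem.
Optimal: Kapoor→Section 4pm (66 points), Jensen→Section 9am (68 points), Petrov→Section 11am (74 points), Okafor→Section 3pm (53 points) — total 66+68+74+53 = 261 points.
Next-best assignment: Kapoor→Section 4pm, Mendoza→Section 9am, Petrov→Section 11am, Okafor→Section 3pm = 260 points.
Swapping Okafor↔Kapoor (Okafor→Section 4pm 80 points, Kapoor→Section 3pm 27 points) loses 12.

Max total: 261 points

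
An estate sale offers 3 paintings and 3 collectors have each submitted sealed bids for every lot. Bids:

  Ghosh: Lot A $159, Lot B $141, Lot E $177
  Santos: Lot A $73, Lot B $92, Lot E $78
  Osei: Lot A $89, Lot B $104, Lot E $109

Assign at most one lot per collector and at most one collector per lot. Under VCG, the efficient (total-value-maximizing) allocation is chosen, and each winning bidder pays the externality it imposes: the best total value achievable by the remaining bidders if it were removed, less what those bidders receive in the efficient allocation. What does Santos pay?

Efficient allocation: Ghosh→Lot A ($159), Santos→Lot B ($92), Osei→Lot E ($109); total welfare W = $360.
Santos receives Lot B at value $92, so the others get W − 92 = $268.
Without Santos: best allocation of the remaining 2 bidders over all 3 lots is Ghosh→Lot E ($177), Osei→Lot B ($104), total $281.
VCG payment = (others' best without Santos) − (others' welfare with Santos) = 281 − 268 = $13.

Santos pays $13.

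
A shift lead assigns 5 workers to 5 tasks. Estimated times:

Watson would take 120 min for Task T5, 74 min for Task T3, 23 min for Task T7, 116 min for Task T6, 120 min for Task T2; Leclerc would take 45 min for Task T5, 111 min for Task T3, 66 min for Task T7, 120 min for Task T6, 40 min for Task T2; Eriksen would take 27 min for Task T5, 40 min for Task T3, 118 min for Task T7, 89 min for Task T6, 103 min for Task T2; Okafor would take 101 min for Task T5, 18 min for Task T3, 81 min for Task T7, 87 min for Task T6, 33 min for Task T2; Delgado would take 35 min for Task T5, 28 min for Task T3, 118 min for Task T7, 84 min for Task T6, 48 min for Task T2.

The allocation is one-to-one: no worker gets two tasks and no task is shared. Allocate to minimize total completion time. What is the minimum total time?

This is the linear assignment problem.
Optimal: Watson→Task T7 (23 min), Leclerc→Task T2 (40 min), Eriksen→Task T5 (27 min), Okafor→Task T3 (18 min), Delgado→Task T6 (84 min) — total 23+40+27+18+84 = 192 min.
Swapping Watson↔Delgado (Watson→Task T6 116 min, Delgado→Task T7 118 min) adds 127.

Min total: 192 min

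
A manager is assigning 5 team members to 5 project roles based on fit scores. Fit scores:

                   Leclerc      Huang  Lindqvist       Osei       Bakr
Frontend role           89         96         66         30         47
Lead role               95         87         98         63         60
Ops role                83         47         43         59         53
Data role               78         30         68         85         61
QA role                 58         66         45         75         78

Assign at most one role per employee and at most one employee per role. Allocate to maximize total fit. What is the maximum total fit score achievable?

Max total: 440 pts

This is the linear assignment problem.
Optimal: Leclerc→Ops role (83 pts), Huang→Frontend role (96 pts), Lindqvist→Lead role (98 pts), Osei→Data role (85 pts), Bakr→QA role (78 pts) — total 83+96+98+85+78 = 440 pts.
Row-greedy (each employee in turn takes its best remaining role) gives 387 pts, worse by 53.
Every other assignment is strictly worse.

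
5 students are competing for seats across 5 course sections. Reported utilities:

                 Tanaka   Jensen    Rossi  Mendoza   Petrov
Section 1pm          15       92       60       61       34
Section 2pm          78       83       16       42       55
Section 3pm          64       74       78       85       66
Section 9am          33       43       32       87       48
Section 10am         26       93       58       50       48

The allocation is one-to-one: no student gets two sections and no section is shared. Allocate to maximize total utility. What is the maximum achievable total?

Treat this as an assignment problem: match each student to one section.
Optimal: Tanaka→Section 2pm (78 points), Jensen→Section 10am (93 points), Rossi→Section 1pm (60 points), Mendoza→Section 9am (87 points), Petrov→Section 3pm (66 points) — total 78+93+60+87+66 = 384 points.
Max-entry greedy (repeatedly take the single best remaining cell) gives 370 points, worse by 14.

Maximum total: 384 points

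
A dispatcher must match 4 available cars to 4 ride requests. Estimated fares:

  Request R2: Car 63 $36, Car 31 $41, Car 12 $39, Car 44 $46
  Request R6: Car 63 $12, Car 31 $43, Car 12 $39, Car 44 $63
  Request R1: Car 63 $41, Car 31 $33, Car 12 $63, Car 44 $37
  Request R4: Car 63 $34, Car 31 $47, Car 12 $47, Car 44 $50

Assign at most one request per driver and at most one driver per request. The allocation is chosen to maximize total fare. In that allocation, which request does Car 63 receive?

Optimal: Car 63→Request R2 ($36), Car 31→Request R4 ($47), Car 12→Request R1 ($63), Car 44→Request R6 ($63) — total 36+47+63+63 = $209.
Column-greedy (each request in turn goes to its best remaining driver) gives $186, worse by 23.
No other one-to-one assignment exceeds $209.
Car 63's own top request is Request R1 ($41), but forcing Car 63→Request R1 and reassigning the rest optimally gives only $192 — worse by 17.

Car 63 receives Request R2.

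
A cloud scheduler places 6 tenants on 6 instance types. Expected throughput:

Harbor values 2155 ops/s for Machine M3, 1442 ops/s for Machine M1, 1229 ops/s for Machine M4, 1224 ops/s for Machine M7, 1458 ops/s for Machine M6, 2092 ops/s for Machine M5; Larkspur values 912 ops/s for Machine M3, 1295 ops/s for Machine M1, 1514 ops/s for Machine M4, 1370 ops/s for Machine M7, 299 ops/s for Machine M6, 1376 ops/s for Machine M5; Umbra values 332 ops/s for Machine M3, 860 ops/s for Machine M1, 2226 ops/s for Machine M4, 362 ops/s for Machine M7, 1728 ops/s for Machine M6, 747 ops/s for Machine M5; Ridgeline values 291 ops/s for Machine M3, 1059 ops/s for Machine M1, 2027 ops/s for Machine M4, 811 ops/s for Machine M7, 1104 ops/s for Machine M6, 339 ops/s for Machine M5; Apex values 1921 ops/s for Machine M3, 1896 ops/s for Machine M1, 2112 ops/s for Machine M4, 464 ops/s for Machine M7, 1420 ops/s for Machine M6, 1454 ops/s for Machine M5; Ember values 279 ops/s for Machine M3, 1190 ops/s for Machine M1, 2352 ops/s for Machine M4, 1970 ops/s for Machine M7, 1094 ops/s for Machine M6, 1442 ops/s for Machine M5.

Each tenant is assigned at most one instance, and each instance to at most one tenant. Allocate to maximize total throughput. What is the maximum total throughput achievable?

Optimal: Harbor→Machine M3 (2155 ops/s), Larkspur→Machine M5 (1376 ops/s), Umbra→Machine M6 (1728 ops/s), Ridgeline→Machine M4 (2027 ops/s), Apex→Machine M1 (1896 ops/s), Ember→Machine M7 (1970 ops/s) — total 2155+1376+1728+2027+1896+1970 = 11152 ops/s.
Column-greedy (each instance in turn goes to its best remaining tenant) gives 9840 ops/s, worse by 1312.
Next-best assignment: Harbor→Machine M5, Larkspur→Machine M1, Umbra→Machine M6, Ridgeline→Machine M4, Apex→Machine M3, Ember→Machine M7 = 11033 ops/s.
Swapping Ridgeline↔Harbor (Ridgeline→Machine M3 291 ops/s, Harbor→Machine M4 1229 ops/s) loses 2662.

Max total: 11152 ops/s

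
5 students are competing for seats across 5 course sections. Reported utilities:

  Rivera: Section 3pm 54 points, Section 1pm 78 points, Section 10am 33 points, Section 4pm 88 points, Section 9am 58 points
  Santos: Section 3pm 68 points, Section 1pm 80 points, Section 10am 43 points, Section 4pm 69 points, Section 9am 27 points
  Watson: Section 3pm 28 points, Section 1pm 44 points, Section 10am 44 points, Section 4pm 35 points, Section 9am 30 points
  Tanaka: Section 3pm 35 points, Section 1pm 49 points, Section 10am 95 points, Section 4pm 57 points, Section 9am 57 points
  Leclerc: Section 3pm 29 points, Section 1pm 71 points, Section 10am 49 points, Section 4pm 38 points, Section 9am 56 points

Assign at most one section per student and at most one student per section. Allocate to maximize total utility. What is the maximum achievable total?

Maximum total: 352 points

Optimal: Rivera→Section 4pm (88 points), Santos→Section 3pm (68 points), Watson→Section 9am (30 points), Tanaka→Section 10am (95 points), Leclerc→Section 1pm (71 points) — total 88+68+30+95+71 = 352 points.
Max-entry greedy (repeatedly take the single best remaining cell) gives 347 points, worse by 5.
Next-best assignment: Rivera→Section 4pm, Santos→Section 3pm, Watson→Section 1pm, Tanaka→Section 10am, Leclerc→Section 9am = 351 points.
Swapping Rivera↔Leclerc (Rivera→Section 1pm 78 points, Leclerc→Section 4pm 38 points) loses 43.
Checked against all permutations: 352 points is optimal.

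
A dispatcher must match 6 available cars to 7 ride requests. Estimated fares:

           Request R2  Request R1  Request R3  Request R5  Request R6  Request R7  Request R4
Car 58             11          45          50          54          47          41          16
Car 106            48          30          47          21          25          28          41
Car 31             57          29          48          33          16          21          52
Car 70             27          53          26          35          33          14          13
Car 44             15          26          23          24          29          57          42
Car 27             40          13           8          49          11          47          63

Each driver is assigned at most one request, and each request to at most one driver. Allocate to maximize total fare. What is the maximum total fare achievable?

This is the linear assignment problem.
Optimal: Car 58→Request R5 ($54), Car 106→Request R3 ($47), Car 31→Request R2 ($57), Car 70→Request R1 ($53), Car 44→Request R7 ($57), Car 27→Request R4 ($63) — total 54+47+57+53+57+63 = $331.
Row-greedy (each driver in turn takes its best remaining request) gives $275, worse by 56.
Next-best assignment: Car 58→Request R6, Car 106→Request R3, Car 31→Request R2, Car 70→Request R1, Car 44→Request R7, Car 27→Request R4 = $324.

Max total: $331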